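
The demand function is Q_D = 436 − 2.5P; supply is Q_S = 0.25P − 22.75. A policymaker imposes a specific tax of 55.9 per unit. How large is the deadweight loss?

In inverse form: demand P = 174.4 − 0.4Q, supply P = 91 + 4Q.
Competitive equilibrium: 174.4 − 0.4Q = 91 + 4Q → Q* = 18.9545, P* = 166.8182.
With the tax, the buyer price exceeds the seller price by 55.9: (174.4 − 0.4Q) − (91 + 4Q) = 55.9 → Q' = 6.25.
ΔQ = 18.9545 − 6.25 = 12.7045; the wedge equals the tax, 55.9.
The triangle = ½ × 12.7045 × 55.9 = 355.09.

355.09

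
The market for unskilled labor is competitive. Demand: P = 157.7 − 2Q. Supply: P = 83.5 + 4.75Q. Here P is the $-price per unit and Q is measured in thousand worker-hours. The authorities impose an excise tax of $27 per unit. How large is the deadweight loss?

$54 thousand

Competitive equilibrium: 157.7 − 2Q = 83.5 + 4.75Q → Q* = 10.9926, P* = 135.7148.
With the tax, the buyer price exceeds the seller price by 27: (157.7 − 2Q) − (83.5 + 4.75Q) = 27 → Q' = 6.9926.
ΔQ = 10.9926 − 6.9926 = 4; the wedge equals the tax, 27.
DWL = ½ × 4 × 27 = $54 thousand.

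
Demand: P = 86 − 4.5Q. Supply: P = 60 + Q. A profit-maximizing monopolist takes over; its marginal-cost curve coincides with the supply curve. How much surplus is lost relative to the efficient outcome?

Competitive equilibrium: 86 − 4.5Q = 60 + Q → Q* = 4.7273, P* = 64.7273.
Marginal revenue: MR = 86 − 9Q. Set MR = MC: 86 − 9Q = 60 + Q → Q_m = 2.6.
Price P_m = 86 − 4.5·2.6 = 74.3; MC(Q_m) = 60 + 1·2.6 = 62.6.
Competitive Q* = 4.7273, so ΔQ = 2.1273; wedge = 74.3 − 62.6 = 11.7.
Deadweight loss = ½ × 2.1273 × 11.7 = 12.44.

12.44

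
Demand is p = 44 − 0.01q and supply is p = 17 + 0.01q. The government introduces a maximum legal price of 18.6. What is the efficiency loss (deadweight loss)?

14161

Competitive equilibrium: 44 − 0.01q = 17 + 0.01q → q* = 1350, p* = 30.5.
At the ceiling p = 18.6, quantity supplied = (18.6 − 17)/0.01 = 160.
Willingness to pay at q' = 160: 44 − 0.01·160 = 42.4.
Δq = 1350 − 160 = 1190; wedge = 42.4 − 18.6 = 23.8.
Welfare loss = ½ × 1190 × 23.8 = 14161.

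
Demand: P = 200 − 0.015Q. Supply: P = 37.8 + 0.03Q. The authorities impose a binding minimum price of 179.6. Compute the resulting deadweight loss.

113344.44

Competitive equilibrium: 200 − 0.015Q = 37.8 + 0.03Q → Q* = 3604.4444, P* = 145.9333.
At the floor P = 179.6, quantity demanded = (200 − 179.6)/0.015 = 1360.
Sellers' marginal cost at Q' = 1360: 37.8 + 0.03·1360 = 78.6.
ΔQ = 3604.4444 − 1360 = 2244.4444; wedge = 179.6 − 78.6 = 101.
Deadweight loss = ½ × 2244.4444 × 101 = 113344.44.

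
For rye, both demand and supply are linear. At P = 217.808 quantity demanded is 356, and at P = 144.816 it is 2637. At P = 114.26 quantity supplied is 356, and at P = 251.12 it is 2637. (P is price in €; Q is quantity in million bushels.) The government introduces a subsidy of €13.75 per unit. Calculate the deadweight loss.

Demand slope = (144.816 − 217.808)/(2637 − 356) = −0.032, so P = 229.2 − 0.032Q.
Supply slope = (251.12 − 114.26)/(2637 − 356) = 0.06, so P = 92.9 + 0.06Q.
Competitive equilibrium: 229.2 − 0.032Q = 92.9 + 0.06Q → Q* = 1481.5217, P* = 181.7913.
The subsidy lowers effective supply by 13.75: P = 79.15 + 0.06Q.
New quantity: 229.2 − 0.032Q = 79.15 + 0.06Q → Q' = 1630.9783.
Overproduction ΔQ = 1630.9783 − 1481.5217 = 149.4566; wedge = subsidy = 13.75.
Deadweight loss = ½ × 149.4566 × 13.75 = €1027.51 million.

€1027.51 million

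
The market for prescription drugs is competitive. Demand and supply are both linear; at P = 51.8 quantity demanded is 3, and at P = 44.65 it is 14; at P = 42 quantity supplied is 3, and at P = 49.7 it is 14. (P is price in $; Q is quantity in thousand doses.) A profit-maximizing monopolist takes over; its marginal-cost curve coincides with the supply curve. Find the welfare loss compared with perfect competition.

Demand slope = (44.65 − 51.8)/(14 − 3) = −0.65, so P = 53.75 − 0.65Q.
Supply slope = (49.7 − 42)/(14 − 3) = 0.7, so P = 39.9 + 0.7Q.
Competitive equilibrium: 53.75 − 0.65Q = 39.9 + 0.7Q → Q* = 10.2593, P* = 47.0815.
Marginal revenue: MR = 53.75 − 1.3Q. Set MR = MC: 53.75 − 1.3Q = 39.9 + 0.7Q → Q_m = 6.925.
Price P_m = 53.75 − 0.65·6.925 = 49.2488; MC(Q_m) = 39.9 + 0.7·6.925 = 44.7475.
Competitive Q* = 10.2593, so ΔQ = 3.3343; wedge = 49.2488 − 44.7475 = 4.5013.
DWL = ½ × 3.3343 × 4.5013 = $7.50 thousand.

$7.50 thousand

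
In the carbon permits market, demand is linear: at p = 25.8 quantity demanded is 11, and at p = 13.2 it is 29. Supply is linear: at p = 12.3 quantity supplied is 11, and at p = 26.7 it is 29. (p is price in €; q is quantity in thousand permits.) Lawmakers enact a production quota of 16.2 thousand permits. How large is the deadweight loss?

Demand slope = (13.2 − 25.8)/(29 − 11) = −0.7, so p = 33.5 − 0.7q.
Supply slope = (26.7 − 12.3)/(29 − 11) = 0.8, so p = 3.5 + 0.8q.
Competitive equilibrium: 33.5 − 0.7q = 3.5 + 0.8q → q* = 20, p* = 19.5.
At q = 16.2: demand price = 33.5 − 0.7·16.2 = 22.16; supply price = 3.5 + 0.8·16.2 = 16.46.
Δq = 20 − 16.2 = 3.8; wedge = 22.16 − 16.46 = 5.7.
Deadweight loss = ½ × 3.8 × 5.7 = €10.83 thousand.

€10.83 thousand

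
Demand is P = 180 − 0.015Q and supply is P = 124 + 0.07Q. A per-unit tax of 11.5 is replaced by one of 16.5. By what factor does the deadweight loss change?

2.059

Competitive equilibrium: 180 − 0.015Q = 124 + 0.07Q → Q* = 658.8235, P* = 170.1176.
For a per-unit tax t: ΔQ = t/0.085, so DWL = ½·t·(t/0.085) = t²/0.17.
At t = 11.5: DWL = 777.941. At t = 16.5: DWL = 1601.471.
Ratio = (16.5/11.5)² = 2.059.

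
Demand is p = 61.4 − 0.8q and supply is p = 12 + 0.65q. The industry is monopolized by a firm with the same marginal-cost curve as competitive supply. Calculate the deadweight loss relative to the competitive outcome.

Competitive equilibrium: 61.4 − 0.8q = 12 + 0.65q → q* = 34.069, p* = 34.1448.
Marginal revenue: MR = 61.4 − 1.6q. Set MR = MC: 61.4 − 1.6q = 12 + 0.65q → q_m = 21.9556.
Price p_m = 61.4 − 0.8·21.9556 = 43.8355; MC(q_m) = 12 + 0.65·21.9556 = 26.2711.
Competitive q* = 34.069, so Δq = 12.1134; wedge = 43.8355 − 26.2711 = 17.5644.
Deadweight loss = ½ × 12.1134 × 17.5644 = 106.38.

106.38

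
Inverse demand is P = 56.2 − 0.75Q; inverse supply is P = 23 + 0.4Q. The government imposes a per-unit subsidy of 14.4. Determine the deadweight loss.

Competitive equilibrium: 56.2 − 0.75Q = 23 + 0.4Q → Q* = 28.8696, P* = 34.5478.
The subsidy lowers effective supply by 14.4: P = 8.6 + 0.4Q.
New quantity: 56.2 − 0.75Q = 8.6 + 0.4Q → Q' = 41.3913.
Overproduction ΔQ = 41.3913 − 28.8696 = 12.5217; wedge = subsidy = 14.4.
Welfare loss = ½ × 12.5217 × 14.4 = 90.16.

90.16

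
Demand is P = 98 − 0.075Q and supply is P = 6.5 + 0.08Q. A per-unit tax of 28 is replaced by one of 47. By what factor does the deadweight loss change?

Competitive equilibrium: 98 − 0.075Q = 6.5 + 0.08Q → Q* = 590.3226, P* = 53.7258.
For a per-unit tax t: ΔQ = t/0.155, so DWL = ½·t·(t/0.155) = t²/0.31.
At t = 28: DWL = 2529.032. At t = 47: DWL = 7125.806.
Ratio = (47/28)² = 2.818.

2.818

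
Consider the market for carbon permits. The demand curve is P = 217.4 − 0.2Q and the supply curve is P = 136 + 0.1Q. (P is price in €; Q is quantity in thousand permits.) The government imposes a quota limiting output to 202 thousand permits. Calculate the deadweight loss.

€721.07 thousand

Competitive equilibrium: 217.4 − 0.2Q = 136 + 0.1Q → Q* = 271.3333, P* = 163.1333.
At Q = 202: demand price = 217.4 − 0.2·202 = 177; supply price = 136 + 0.1·202 = 156.2.
ΔQ = 271.3333 − 202 = 69.3333; wedge = 177 − 156.2 = 20.8.
The triangle = ½ × 69.3333 × 20.8 = €721.07 thousand.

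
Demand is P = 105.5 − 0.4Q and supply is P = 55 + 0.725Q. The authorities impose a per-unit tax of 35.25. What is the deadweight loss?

552.25

Competitive equilibrium: 105.5 − 0.4Q = 55 + 0.725Q → Q* = 44.8889, P* = 87.5444.
With the tax, the buyer price exceeds the seller price by 35.25: (105.5 − 0.4Q) − (55 + 0.725Q) = 35.25 → Q' = 13.5556.
ΔQ = 44.8889 − 13.5556 = 31.3333; the wedge equals the tax, 35.25.
Welfare loss = ½ × 31.3333 × 35.25 = 552.25.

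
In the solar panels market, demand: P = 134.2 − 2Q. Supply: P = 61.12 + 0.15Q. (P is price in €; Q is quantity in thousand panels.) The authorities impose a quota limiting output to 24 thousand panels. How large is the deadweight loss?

€107.30 thousand

Competitive equilibrium: 134.2 − 2Q = 61.12 + 0.15Q → Q* = 33.9907, P* = 66.2186.
At Q = 24: demand price = 134.2 − 2·24 = 86.2; supply price = 61.12 + 0.15·24 = 64.72.
ΔQ = 33.9907 − 24 = 9.9907; wedge = 86.2 − 64.72 = 21.48.
Deadweight loss = ½ × 9.9907 × 21.48 = €107.30 thousand.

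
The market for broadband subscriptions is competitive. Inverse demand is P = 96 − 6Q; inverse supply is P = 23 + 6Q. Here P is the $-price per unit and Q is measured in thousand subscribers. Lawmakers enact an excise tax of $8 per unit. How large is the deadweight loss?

$2.67 thousand

Competitive equilibrium: 96 − 6Q = 23 + 6Q → Q* = 6.0833, P* = 59.5.
With the tax, the buyer price exceeds the seller price by 8: (96 − 6Q) − (23 + 6Q) = 8 → Q' = 5.4167.
ΔQ = 6.0833 − 5.4167 = 0.6666; the wedge equals the tax, 8.
The triangle = ½ × 0.6666 × 8 = $2.67 thousand.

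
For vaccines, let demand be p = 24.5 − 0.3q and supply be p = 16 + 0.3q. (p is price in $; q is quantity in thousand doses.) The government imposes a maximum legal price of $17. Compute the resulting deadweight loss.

Competitive equilibrium: 24.5 − 0.3q = 16 + 0.3q → q* = 14.1667, p* = 20.25.
At the ceiling p = 17, quantity supplied = (17 − 16)/0.3 = 3.3333.
Willingness to pay at q' = 3.3333: 24.5 − 0.3·3.3333 = 23.5.
Δq = 14.1667 − 3.3333 = 10.8334; wedge = 23.5 − 17 = 6.5.
Deadweight loss = ½ × 10.8334 × 6.5 = $35.21 thousand.

$35.21 thousand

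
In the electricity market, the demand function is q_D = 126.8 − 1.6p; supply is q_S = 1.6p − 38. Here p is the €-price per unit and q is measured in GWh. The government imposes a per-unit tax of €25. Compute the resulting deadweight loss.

In inverse form: demand p = 79.25 − 0.625q, supply p = 23.75 + 0.625q.
Competitive equilibrium: 79.25 − 0.625q = 23.75 + 0.625q → q* = 44.4, p* = 51.5.
With the tax, the buyer price exceeds the seller price by 25: (79.25 − 0.625q) − (23.75 + 0.625q) = 25 → q' = 24.4.
Δq = 44.4 − 24.4 = 20; the wedge equals the tax, 25.
DWL = ½ × 20 × 25 = €250.

€250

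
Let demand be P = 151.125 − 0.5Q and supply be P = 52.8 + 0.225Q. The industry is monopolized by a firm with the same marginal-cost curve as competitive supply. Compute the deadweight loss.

1110.78

Competitive equilibrium: 151.125 − 0.5Q = 52.8 + 0.225Q → Q* = 135.6207, P* = 83.3147.
Marginal revenue: MR = 151.125 − Q. Set MR = MC: 151.125 − Q = 52.8 + 0.225Q → Q_m = 80.2653.
Price P_m = 151.125 − 0.5·80.2653 = 110.9924; MC(Q_m) = 52.8 + 0.225·80.2653 = 70.8597.
Competitive Q* = 135.6207, so ΔQ = 55.3554; wedge = 110.9924 − 70.8597 = 40.1327.
DWL = ½ × 55.3554 × 40.1327 = 1110.78.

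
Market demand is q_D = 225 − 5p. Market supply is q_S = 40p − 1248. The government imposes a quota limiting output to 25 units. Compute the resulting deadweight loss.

In inverse form: demand p = 45 − 0.2q, supply p = 31.2 + 0.025q.
Competitive equilibrium: 45 − 0.2q = 31.2 + 0.025q → q* = 61.3333, p* = 32.7333.
At q = 25: demand price = 45 − 0.2·25 = 40; supply price = 31.2 + 0.025·25 = 31.825.
Δq = 61.3333 − 25 = 36.3333; wedge = 40 − 31.825 = 8.175.
Welfare loss = ½ × 36.3333 × 8.175 = 148.51.

148.51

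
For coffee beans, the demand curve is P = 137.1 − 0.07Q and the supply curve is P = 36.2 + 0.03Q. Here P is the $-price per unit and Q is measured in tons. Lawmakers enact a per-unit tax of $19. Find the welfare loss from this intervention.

$1805

Competitive equilibrium: 137.1 − 0.07Q = 36.2 + 0.03Q → Q* = 1009, P* = 66.47.
With the tax, the buyer price exceeds the seller price by 19: (137.1 − 0.07Q) − (36.2 + 0.03Q) = 19 → Q' = 819.
ΔQ = 1009 − 819 = 190; the wedge equals the tax, 19.
DWL = ½ × 190 × 19 = $1805.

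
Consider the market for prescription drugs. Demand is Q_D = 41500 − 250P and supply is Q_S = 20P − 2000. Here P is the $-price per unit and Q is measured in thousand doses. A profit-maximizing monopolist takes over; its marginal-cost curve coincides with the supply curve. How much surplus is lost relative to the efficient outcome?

$191.84 thousand

In inverse form: demand P = 166 − 0.004Q, supply P = 100 + 0.05Q.
Competitive equilibrium: 166 − 0.004Q = 100 + 0.05Q → Q* = 1222.22222, P* = 161.11111.
Marginal revenue: MR = 166 − 0.008Q. Set MR = MC: 166 − 0.008Q = 100 + 0.05Q → Q_m = 1137.93103.
Price P_m = 166 − 0.004·1137.93103 = 161.44828; MC(Q_m) = 100 + 0.05·1137.93103 = 156.89655.
Competitive Q* = 1222.22222, so ΔQ = 84.29119; wedge = 161.44828 − 156.89655 = 4.55173.
Welfare loss = ½ × 84.29119 × 4.55173 = $191.84 thousand.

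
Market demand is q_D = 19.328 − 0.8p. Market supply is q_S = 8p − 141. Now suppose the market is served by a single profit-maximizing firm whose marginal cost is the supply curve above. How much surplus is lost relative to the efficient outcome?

3.52

In inverse form: demand p = 24.16 − 1.25q, supply p = 17.625 + 0.125q.
Competitive equilibrium: 24.16 − 1.25q = 17.625 + 0.125q → q* = 4.7527, p* = 18.2191.
Marginal revenue: MR = 24.16 − 2.5q. Set MR = MC: 24.16 − 2.5q = 17.625 + 0.125q → q_m = 2.4895.
Price p_m = 24.16 − 1.25·2.4895 = 21.0481; MC(q_m) = 17.625 + 0.125·2.4895 = 17.9362.
Competitive q* = 4.7527, so Δq = 2.2632; wedge = 21.0481 − 17.9362 = 3.1119.
The triangle = ½ × 2.2632 × 3.1119 = 3.52.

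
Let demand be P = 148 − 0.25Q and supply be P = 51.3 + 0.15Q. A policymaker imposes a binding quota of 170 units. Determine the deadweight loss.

Competitive equilibrium: 148 − 0.25Q = 51.3 + 0.15Q → Q* = 241.75, P* = 87.5625.
At Q = 170: demand price = 148 − 0.25·170 = 105.5; supply price = 51.3 + 0.15·170 = 76.8.
ΔQ = 241.75 − 170 = 71.75; wedge = 105.5 − 76.8 = 28.7.
Deadweight loss = ½ × 71.75 × 28.7 = 1029.61.

1029.61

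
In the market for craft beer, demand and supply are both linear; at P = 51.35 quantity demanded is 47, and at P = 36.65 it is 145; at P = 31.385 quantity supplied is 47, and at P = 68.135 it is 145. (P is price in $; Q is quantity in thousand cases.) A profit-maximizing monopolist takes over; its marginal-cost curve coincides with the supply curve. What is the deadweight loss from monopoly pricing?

$93.72 thousand

Demand slope = (36.65 − 51.35)/(145 − 47) = −0.15, so P = 58.4 − 0.15Q.
Supply slope = (68.135 − 31.385)/(145 − 47) = 0.375, so P = 13.76 + 0.375Q.
Competitive equilibrium: 58.4 − 0.15Q = 13.76 + 0.375Q → Q* = 85.0286, P* = 45.6457.
Marginal revenue: MR = 58.4 − 0.3Q. Set MR = MC: 58.4 − 0.3Q = 13.76 + 0.375Q → Q_m = 66.1333.
Price P_m = 58.4 − 0.15·66.1333 = 48.48; MC(Q_m) = 13.76 + 0.375·66.1333 = 38.56.
Competitive Q* = 85.0286, so ΔQ = 18.8953; wedge = 48.48 − 38.56 = 9.92.
Deadweight loss = ½ × 18.8953 × 9.92 = $93.72 thousand.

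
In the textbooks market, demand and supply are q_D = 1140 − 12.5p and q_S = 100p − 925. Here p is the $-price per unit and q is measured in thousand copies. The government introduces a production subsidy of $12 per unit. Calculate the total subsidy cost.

In inverse form: demand p = 91.2 − 0.08q, supply p = 9.25 + 0.01q.
Competitive equilibrium: 91.2 − 0.08q = 9.25 + 0.01q → q* = 910.5556, p* = 18.3556.
The subsidy lowers effective supply by 12: p = 0.01q − 2.75.
New quantity: 91.2 − 0.08q = 0.01q − 2.75 → q' = 1043.8889.
Total subsidy cost = 12 × 1043.8889 = $12526.67 thousand.

$12526.67 thousand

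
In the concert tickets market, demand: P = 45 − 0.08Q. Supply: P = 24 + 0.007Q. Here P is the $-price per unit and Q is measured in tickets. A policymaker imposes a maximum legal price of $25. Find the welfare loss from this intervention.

Competitive equilibrium: 45 − 0.08Q = 24 + 0.007Q → Q* = 241.3793, P* = 25.6897.
At the ceiling P = 25, quantity supplied = (25 − 24)/0.007 = 142.8571.
Willingness to pay at Q' = 142.8571: 45 − 0.08·142.8571 = 33.5714.
ΔQ = 241.3793 − 142.8571 = 98.5222; wedge = 33.5714 − 25 = 8.5714.
DWL = ½ × 98.5222 × 8.5714 = $422.24.

$422.24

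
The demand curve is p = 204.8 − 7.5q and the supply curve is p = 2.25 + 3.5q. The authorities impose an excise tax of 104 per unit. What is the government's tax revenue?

Competitive equilibrium: 204.8 − 7.5q = 2.25 + 3.5q → q* = 18.4136, p* = 66.6977.
With the tax, the buyer price exceeds the seller price by 104: (204.8 − 7.5q) − (2.25 + 3.5q) = 104 → q' = 8.9591.
Tax revenue = 104 × 8.9591 = 931.75.

931.75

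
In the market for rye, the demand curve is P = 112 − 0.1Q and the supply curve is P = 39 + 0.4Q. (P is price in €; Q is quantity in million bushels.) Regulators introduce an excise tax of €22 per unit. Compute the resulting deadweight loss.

Competitive equilibrium: 112 − 0.1Q = 39 + 0.4Q → Q* = 146, P* = 97.4.
With the tax, the buyer price exceeds the seller price by 22: (112 − 0.1Q) − (39 + 0.4Q) = 22 → Q' = 102.
ΔQ = 146 − 102 = 44; the wedge equals the tax, 22.
The triangle = ½ × 44 × 22 = €484 million.

€484 million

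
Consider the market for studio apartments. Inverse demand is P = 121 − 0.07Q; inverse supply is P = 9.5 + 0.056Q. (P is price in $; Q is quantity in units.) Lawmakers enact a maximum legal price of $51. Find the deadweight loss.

Competitive equilibrium: 121 − 0.07Q = 9.5 + 0.056Q → Q* = 884.9206, P* = 59.0556.
At the ceiling P = 51, quantity supplied = (51 − 9.5)/0.056 = 741.0714.
Willingness to pay at Q' = 741.0714: 121 − 0.07·741.0714 = 69.125.
ΔQ = 884.9206 − 741.0714 = 143.8492; wedge = 69.125 − 51 = 18.125.
The triangle = ½ × 143.8492 × 18.125 = $1303.63.

$1303.63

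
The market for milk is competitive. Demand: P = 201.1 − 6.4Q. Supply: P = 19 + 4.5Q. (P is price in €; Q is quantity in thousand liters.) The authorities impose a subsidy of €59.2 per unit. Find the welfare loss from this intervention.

Competitive equilibrium: 201.1 − 6.4Q = 19 + 4.5Q → Q* = 16.7064, P* = 94.1789.
The subsidy lowers effective supply by 59.2: P = 4.5Q − 40.2.
New quantity: 201.1 − 6.4Q = 4.5Q − 40.2 → Q' = 22.1376.
Overproduction ΔQ = 22.1376 − 16.7064 = 5.4312; wedge = subsidy = 59.2.
The triangle = ½ × 5.4312 × 59.2 = €160.76 thousand.

€160.76 thousand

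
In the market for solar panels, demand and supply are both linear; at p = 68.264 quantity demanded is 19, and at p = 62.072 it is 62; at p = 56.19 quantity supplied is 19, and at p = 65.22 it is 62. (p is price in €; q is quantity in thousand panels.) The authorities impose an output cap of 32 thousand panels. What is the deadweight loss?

€78.86 thousand

Demand slope = (62.072 − 68.264)/(62 − 19) = −0.144, so p = 71 − 0.144q.
Supply slope = (65.22 − 56.19)/(62 − 19) = 0.21, so p = 52.2 + 0.21q.
Competitive equilibrium: 71 − 0.144q = 52.2 + 0.21q → q* = 53.1073, p* = 63.3525.
At q = 32: demand price = 71 − 0.144·32 = 66.392; supply price = 52.2 + 0.21·32 = 58.92.
Δq = 53.1073 − 32 = 21.1073; wedge = 66.392 − 58.92 = 7.472.
Welfare loss = ½ × 21.1073 × 7.472 = €78.86 thousand.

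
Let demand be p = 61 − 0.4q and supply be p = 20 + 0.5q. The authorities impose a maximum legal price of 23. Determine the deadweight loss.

Competitive equilibrium: 61 − 0.4q = 20 + 0.5q → q* = 45.5556, p* = 42.7778.
At the ceiling p = 23, quantity supplied = (23 − 20)/0.5 = 6.
Willingness to pay at q' = 6: 61 − 0.4·6 = 58.6.
Δq = 45.5556 − 6 = 39.5556; wedge = 58.6 − 23 = 35.6.
DWL = ½ × 39.5556 × 35.6 = 704.09.

704.09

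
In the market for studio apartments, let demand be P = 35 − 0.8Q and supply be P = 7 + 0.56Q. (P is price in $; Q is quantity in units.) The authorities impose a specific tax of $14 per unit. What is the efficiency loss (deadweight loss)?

$72.06

Competitive equilibrium: 35 − 0.8Q = 7 + 0.56Q → Q* = 20.5882, P* = 18.5294.
With the tax, the buyer price exceeds the seller price by 14: (35 − 0.8Q) − (7 + 0.56Q) = 14 → Q' = 10.2941.
ΔQ = 20.5882 − 10.2941 = 10.2941; the wedge equals the tax, 14.
Deadweight loss = ½ × 10.2941 × 14 = $72.06.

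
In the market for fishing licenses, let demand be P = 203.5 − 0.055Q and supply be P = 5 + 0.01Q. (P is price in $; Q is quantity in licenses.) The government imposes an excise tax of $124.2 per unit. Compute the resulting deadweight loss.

Competitive equilibrium: 203.5 − 0.055Q = 5 + 0.01Q → Q* = 3053.8462, P* = 35.5385.
With the tax, the buyer price exceeds the seller price by 124.2: (203.5 − 0.055Q) − (5 + 0.01Q) = 124.2 → Q' = 1143.0769.
ΔQ = 3053.8462 − 1143.0769 = 1910.7693; the wedge equals the tax, 124.2.
Welfare loss = ½ × 1910.7693 × 124.2 = $118658.77.

$118658.77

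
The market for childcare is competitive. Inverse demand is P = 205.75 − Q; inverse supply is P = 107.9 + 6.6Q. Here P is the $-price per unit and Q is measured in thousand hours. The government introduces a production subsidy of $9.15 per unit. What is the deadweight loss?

$5.51 thousand

Competitive equilibrium: 205.75 − Q = 107.9 + 6.6Q → Q* = 12.875, P* = 192.875.
The subsidy lowers effective supply by 9.15: P = 98.75 + 6.6Q.
New quantity: 205.75 − Q = 98.75 + 6.6Q → Q' = 14.0789.
Overproduction ΔQ = 14.0789 − 12.875 = 1.2039; wedge = subsidy = 9.15.
The triangle = ½ × 1.2039 × 9.15 = $5.51 thousand.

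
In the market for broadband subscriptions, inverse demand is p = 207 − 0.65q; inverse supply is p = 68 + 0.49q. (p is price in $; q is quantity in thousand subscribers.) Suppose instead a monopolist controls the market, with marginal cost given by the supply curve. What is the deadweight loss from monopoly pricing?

Competitive equilibrium: 207 − 0.65q = 68 + 0.49q → q* = 121.9298, p* = 127.7456.
Marginal revenue: MR = 207 − 1.3q. Set MR = MC: 207 − 1.3q = 68 + 0.49q → q_m = 77.6536.
Price p_m = 207 − 0.65·77.6536 = 156.5252; MC(q_m) = 68 + 0.49·77.6536 = 106.0503.
Competitive q* = 121.9298, so Δq = 44.2762; wedge = 156.5252 − 106.0503 = 50.4749.
Welfare loss = ½ × 44.2762 × 50.4749 = $1117.42 thousand.

$1117.42 thousand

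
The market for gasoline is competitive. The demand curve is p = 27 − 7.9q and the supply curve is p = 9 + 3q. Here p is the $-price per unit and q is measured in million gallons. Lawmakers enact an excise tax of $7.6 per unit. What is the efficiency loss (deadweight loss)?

$2.65 million

Competitive equilibrium: 27 − 7.9q = 9 + 3q → q* = 1.6514, p* = 13.9541.
With the tax, the buyer price exceeds the seller price by 7.6: (27 − 7.9q) − (9 + 3q) = 7.6 → q' = 0.9541.
Δq = 1.6514 − 0.9541 = 0.6973; the wedge equals the tax, 7.6.
The triangle = ½ × 0.6973 × 7.6 = $2.65 million.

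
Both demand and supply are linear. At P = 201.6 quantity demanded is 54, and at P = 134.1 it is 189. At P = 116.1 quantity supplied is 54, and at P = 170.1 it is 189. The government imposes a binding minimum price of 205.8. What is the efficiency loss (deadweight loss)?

Demand slope = (134.1 − 201.6)/(189 − 54) = −0.5, so P = 228.6 − 0.5Q.
Supply slope = (170.1 − 116.1)/(189 − 54) = 0.4, so P = 94.5 + 0.4Q.
Competitive equilibrium: 228.6 − 0.5Q = 94.5 + 0.4Q → Q* = 149, P* = 154.1.
At the floor P = 205.8, quantity demanded = (228.6 − 205.8)/0.5 = 45.6.
Sellers' marginal cost at Q' = 45.6: 94.5 + 0.4·45.6 = 112.74.
ΔQ = 149 − 45.6 = 103.4; wedge = 205.8 − 112.74 = 93.06.
Deadweight loss = ½ × 103.4 × 93.06 = 4811.202.

4811.202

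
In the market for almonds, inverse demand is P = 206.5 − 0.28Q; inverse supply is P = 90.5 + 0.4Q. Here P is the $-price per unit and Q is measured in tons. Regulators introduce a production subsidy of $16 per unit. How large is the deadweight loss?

$188.24

Competitive equilibrium: 206.5 − 0.28Q = 90.5 + 0.4Q → Q* = 170.5882, P* = 158.7353.
The subsidy lowers effective supply by 16: P = 74.5 + 0.4Q.
New quantity: 206.5 − 0.28Q = 74.5 + 0.4Q → Q' = 194.1176.
Overproduction ΔQ = 194.1176 − 170.5882 = 23.5294; wedge = subsidy = 16.
Welfare loss = ½ × 23.5294 × 16 = $188.24.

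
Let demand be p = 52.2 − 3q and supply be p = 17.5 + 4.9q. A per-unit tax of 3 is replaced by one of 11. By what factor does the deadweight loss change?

13.444

Competitive equilibrium: 52.2 − 3q = 17.5 + 4.9q → q* = 4.3924, p* = 39.0228.
For a per-unit tax t: Δq = t/7.9, so DWL = ½·t·(t/7.9) = t²/15.8.
At t = 3: DWL = 0.570. At t = 11: DWL = 7.658.
Ratio = (11/3)² = 13.444.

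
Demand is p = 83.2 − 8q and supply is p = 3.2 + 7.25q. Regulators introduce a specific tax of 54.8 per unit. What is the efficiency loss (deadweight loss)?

Competitive equilibrium: 83.2 − 8q = 3.2 + 7.25q → q* = 5.2459, p* = 41.2328.
With the tax, the buyer price exceeds the seller price by 54.8: (83.2 − 8q) − (3.2 + 7.25q) = 54.8 → q' = 1.6525.
Δq = 5.2459 − 1.6525 = 3.5934; the wedge equals the tax, 54.8.
Welfare loss = ½ × 3.5934 × 54.8 = 98.46.

98.46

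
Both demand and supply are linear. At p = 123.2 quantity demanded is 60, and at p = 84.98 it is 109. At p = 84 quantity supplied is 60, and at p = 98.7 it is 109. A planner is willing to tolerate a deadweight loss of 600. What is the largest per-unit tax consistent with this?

Demand slope = (84.98 − 123.2)/(109 − 60) = −0.78, so p = 170 − 0.78q.
Supply slope = (98.7 − 84)/(109 − 60) = 0.3, so p = 66 + 0.3q.
Competitive equilibrium: 170 − 0.78q = 66 + 0.3q → q* = 96.2963, p* = 94.8889.
A tax t gives Δq = t/1.08 and wedge t, so DWL = t²/2.16.
t²/2.16 = 600 → t² = 1296 → t = 36.

36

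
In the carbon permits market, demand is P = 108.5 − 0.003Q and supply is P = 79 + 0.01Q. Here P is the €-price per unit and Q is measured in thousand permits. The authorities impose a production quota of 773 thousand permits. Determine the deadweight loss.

€14551.59 thousand

Competitive equilibrium: 108.5 − 0.003Q = 79 + 0.01Q → Q* = 2269.2308, P* = 101.6923.
At Q = 773: demand price = 108.5 − 0.003·773 = 106.181; supply price = 79 + 0.01·773 = 86.73.
ΔQ = 2269.2308 − 773 = 1496.2308; wedge = 106.181 − 86.73 = 19.451.
Welfare loss = ½ × 1496.2308 × 19.451 = €14551.59 thousand.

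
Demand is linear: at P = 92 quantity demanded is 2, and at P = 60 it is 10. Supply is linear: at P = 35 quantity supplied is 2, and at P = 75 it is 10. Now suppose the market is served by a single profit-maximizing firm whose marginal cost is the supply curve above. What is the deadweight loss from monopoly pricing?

29.59

Demand slope = (60 − 92)/(10 − 2) = −4, so P = 100 − 4Q.
Supply slope = (75 − 35)/(10 − 2) = 5, so P = 25 + 5Q.
Competitive equilibrium: 100 − 4Q = 25 + 5Q → Q* = 8.3333, P* = 66.6667.
Marginal revenue: MR = 100 − 8Q. Set MR = MC: 100 − 8Q = 25 + 5Q → Q_m = 5.7692.
Price P_m = 100 − 4·5.7692 = 76.9232; MC(Q_m) = 25 + 5·5.7692 = 53.846.
Competitive Q* = 8.3333, so ΔQ = 2.5641; wedge = 76.9232 − 53.846 = 23.0772.
The triangle = ½ × 2.5641 × 23.0772 = 29.59.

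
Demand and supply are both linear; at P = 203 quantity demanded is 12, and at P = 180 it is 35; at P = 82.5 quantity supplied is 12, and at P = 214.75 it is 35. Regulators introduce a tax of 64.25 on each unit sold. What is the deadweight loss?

Demand slope = (180 − 203)/(35 − 12) = −1, so P = 215 − Q.
Supply slope = (214.75 − 82.5)/(35 − 12) = 5.75, so P = 13.5 + 5.75Q.
Competitive equilibrium: 215 − Q = 13.5 + 5.75Q → Q* = 29.85185, P* = 185.14815.
With the tax, the buyer price exceeds the seller price by 64.25: (215 − Q) − (13.5 + 5.75Q) = 64.25 → Q' = 20.33333.
ΔQ = 29.85185 − 20.33333 = 9.51852; the wedge equals the tax, 64.25.
DWL = ½ × 9.51852 × 64.25 = 305.78.

305.78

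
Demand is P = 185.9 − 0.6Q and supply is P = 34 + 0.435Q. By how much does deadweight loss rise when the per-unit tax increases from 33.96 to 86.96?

Competitive equilibrium: 185.9 − 0.6Q = 34 + 0.435Q → Q* = 146.7633, P* = 97.842.
For a per-unit tax t: ΔQ = t/1.035, so DWL = ½·t·(t/1.035) = t²/2.07.
At t = 33.96: DWL = 557.141. At t = 86.96: DWL = 3653.16.
Increase = 3653.16 − 557.141 = 3096.02.

3096.02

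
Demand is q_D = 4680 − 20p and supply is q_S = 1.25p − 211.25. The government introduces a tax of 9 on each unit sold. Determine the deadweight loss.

In inverse form: demand p = 234 − 0.05q, supply p = 169 + 0.8q.
Competitive equilibrium: 234 − 0.05q = 169 + 0.8q → q* = 76.4706, p* = 230.1765.
With the tax, the buyer price exceeds the seller price by 9: (234 − 0.05q) − (169 + 0.8q) = 9 → q' = 65.8824.
Δq = 76.4706 − 65.8824 = 10.5882; the wedge equals the tax, 9.
Deadweight loss = ½ × 10.5882 × 9 = 47.65.

47.65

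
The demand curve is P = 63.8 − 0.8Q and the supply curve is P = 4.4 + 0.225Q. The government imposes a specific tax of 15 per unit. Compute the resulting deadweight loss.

Competitive equilibrium: 63.8 − 0.8Q = 4.4 + 0.225Q → Q* = 57.9512, P* = 17.439.
With the tax, the buyer price exceeds the seller price by 15: (63.8 − 0.8Q) − (4.4 + 0.225Q) = 15 → Q' = 43.3171.
ΔQ = 57.9512 − 43.3171 = 14.6341; the wedge equals the tax, 15.
DWL = ½ × 14.6341 × 15 = 109.76.

109.76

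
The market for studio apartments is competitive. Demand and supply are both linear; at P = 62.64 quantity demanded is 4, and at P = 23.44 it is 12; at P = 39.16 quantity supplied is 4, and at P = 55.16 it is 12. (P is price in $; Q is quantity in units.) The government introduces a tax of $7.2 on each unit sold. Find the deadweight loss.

$3.76

Demand slope = (23.44 − 62.64)/(12 − 4) = −4.9, so P = 82.24 − 4.9Q.
Supply slope = (55.16 − 39.16)/(12 − 4) = 2, so P = 31.16 + 2Q.
Competitive equilibrium: 82.24 − 4.9Q = 31.16 + 2Q → Q* = 7.4029, P* = 45.9658.
With the tax, the buyer price exceeds the seller price by 7.2: (82.24 − 4.9Q) − (31.16 + 2Q) = 7.2 → Q' = 6.3594.
ΔQ = 7.4029 − 6.3594 = 1.0435; the wedge equals the tax, 7.2.
Welfare loss = ½ × 1.0435 × 7.2 = $3.76.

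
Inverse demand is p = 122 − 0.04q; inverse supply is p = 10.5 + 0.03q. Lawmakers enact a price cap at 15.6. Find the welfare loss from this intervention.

Competitive equilibrium: 122 − 0.04q = 10.5 + 0.03q → q* = 1592.85714, p* = 58.28571.
At the ceiling p = 15.6, quantity supplied = (15.6 − 10.5)/0.03 = 170.
Willingness to pay at q' = 170: 122 − 0.04·170 = 115.2.
Δq = 1592.85714 − 170 = 1422.85714; wedge = 115.2 − 15.6 = 99.6.
Welfare loss = ½ × 1422.85714 × 99.6 = 70858.29.

70858.29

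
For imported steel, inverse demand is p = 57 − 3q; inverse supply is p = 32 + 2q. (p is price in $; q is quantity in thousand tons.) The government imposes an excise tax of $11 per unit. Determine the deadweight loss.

Competitive equilibrium: 57 − 3q = 32 + 2q → q* = 5, p* = 42.
With the tax, the buyer price exceeds the seller price by 11: (57 − 3q) − (32 + 2q) = 11 → q' = 2.8.
Δq = 5 − 2.8 = 2.2; the wedge equals the tax, 11.
Deadweight loss = ½ × 2.2 × 11 = $12.10 thousand.

$12.10 thousand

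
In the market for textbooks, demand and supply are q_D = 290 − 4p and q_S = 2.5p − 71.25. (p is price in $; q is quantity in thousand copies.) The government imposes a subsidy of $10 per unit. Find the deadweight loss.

In inverse form: demand p = 72.5 − 0.25q, supply p = 28.5 + 0.4q.
Competitive equilibrium: 72.5 − 0.25q = 28.5 + 0.4q → q* = 67.6923, p* = 55.5769.
The subsidy lowers effective supply by 10: p = 18.5 + 0.4q.
New quantity: 72.5 − 0.25q = 18.5 + 0.4q → q' = 83.0769.
Overproduction Δq = 83.0769 − 67.6923 = 15.3846; wedge = subsidy = 10.
The triangle = ½ × 15.3846 × 10 = $76.92 thousand.

$76.92 thousand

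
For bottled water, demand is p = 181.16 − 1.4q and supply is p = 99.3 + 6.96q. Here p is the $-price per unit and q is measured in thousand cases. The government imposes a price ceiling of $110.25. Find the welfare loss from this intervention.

$282.34 thousand

Competitive equilibrium: 181.16 − 1.4q = 99.3 + 6.96q → q* = 9.7919, p* = 167.4514.
At the ceiling p = 110.25, quantity supplied = (110.25 − 99.3)/6.96 = 1.5733.
Willingness to pay at q' = 1.5733: 181.16 − 1.4·1.5733 = 178.9574.
Δq = 9.7919 − 1.5733 = 8.2186; wedge = 178.9574 − 110.25 = 68.7074.
The triangle = ½ × 8.2186 × 68.7074 = $282.34 thousand.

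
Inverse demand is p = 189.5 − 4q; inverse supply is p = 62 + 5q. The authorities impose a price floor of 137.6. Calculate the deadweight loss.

6.39

Competitive equilibrium: 189.5 − 4q = 62 + 5q → q* = 14.1667, p* = 132.8333.
At the floor p = 137.6, quantity demanded = (189.5 − 137.6)/4 = 12.975.
Sellers' marginal cost at q' = 12.975: 62 + 5·12.975 = 126.875.
Δq = 14.1667 − 12.975 = 1.1917; wedge = 137.6 − 126.875 = 10.725.
Deadweight loss = ½ × 1.1917 × 10.725 = 6.39.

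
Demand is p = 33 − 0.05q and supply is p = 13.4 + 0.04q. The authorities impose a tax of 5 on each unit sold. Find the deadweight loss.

Competitive equilibrium: 33 − 0.05q = 13.4 + 0.04q → q* = 217.7778, p* = 22.1111.
With the tax, the buyer price exceeds the seller price by 5: (33 − 0.05q) − (13.4 + 0.04q) = 5 → q' = 162.2222.
Δq = 217.7778 − 162.2222 = 55.5556; the wedge equals the tax, 5.
Welfare loss = ½ × 55.5556 × 5 = 138.89.

138.89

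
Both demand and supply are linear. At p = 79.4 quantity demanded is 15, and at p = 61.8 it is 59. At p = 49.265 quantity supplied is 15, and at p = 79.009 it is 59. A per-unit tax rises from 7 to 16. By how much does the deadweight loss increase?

96.19

Demand slope = (61.8 − 79.4)/(59 − 15) = −0.4, so p = 85.4 − 0.4q.
Supply slope = (79.009 − 49.265)/(59 − 15) = 0.676, so p = 39.125 + 0.676q.
Competitive equilibrium: 85.4 − 0.4q = 39.125 + 0.676q → q* = 43.0065, p* = 68.1974.
For a per-unit tax t: Δq = t/1.076, so DWL = ½·t·(t/1.076) = t²/2.152.
At t = 7: DWL = 22.77. At t = 16: DWL = 118.959.
Increase = 118.959 − 22.77 = 96.19.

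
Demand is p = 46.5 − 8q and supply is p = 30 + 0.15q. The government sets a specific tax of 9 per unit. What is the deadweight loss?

Competitive equilibrium: 46.5 − 8q = 30 + 0.15q → q* = 2.0245, p* = 30.3037.
With the tax, the buyer price exceeds the seller price by 9: (46.5 − 8q) − (30 + 0.15q) = 9 → q' = 0.9202.
Δq = 2.0245 − 0.9202 = 1.1043; the wedge equals the tax, 9.
The triangle = ½ × 1.1043 × 9 = 4.97.

4.97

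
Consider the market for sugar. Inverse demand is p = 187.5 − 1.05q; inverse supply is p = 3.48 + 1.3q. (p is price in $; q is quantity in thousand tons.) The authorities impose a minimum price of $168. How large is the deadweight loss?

Competitive equilibrium: 187.5 − 1.05q = 3.48 + 1.3q → q* = 78.30638, p* = 105.2783.
At the floor p = 168, quantity demanded = (187.5 − 168)/1.05 = 18.57143.
Sellers' marginal cost at q' = 18.57143: 3.48 + 1.3·18.57143 = 27.62286.
Δq = 78.30638 − 18.57143 = 59.73495; wedge = 168 − 27.62286 = 140.37714.
Deadweight loss = ½ × 59.73495 × 140.37714 = $4192.71 thousand.

$4192.71 thousand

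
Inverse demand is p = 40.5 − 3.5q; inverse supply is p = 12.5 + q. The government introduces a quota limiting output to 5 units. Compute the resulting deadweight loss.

3.36

Competitive equilibrium: 40.5 − 3.5q = 12.5 + q → q* = 6.2222, p* = 18.7222.
At q = 5: demand price = 40.5 − 3.5·5 = 23; supply price = 12.5 + 1·5 = 17.5.
Δq = 6.2222 − 5 = 1.2222; wedge = 23 − 17.5 = 5.5.
Welfare loss = ½ × 1.2222 × 5.5 = 3.36.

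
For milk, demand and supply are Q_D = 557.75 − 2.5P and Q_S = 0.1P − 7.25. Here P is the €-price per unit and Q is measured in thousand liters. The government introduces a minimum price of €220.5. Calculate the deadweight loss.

€331.20 thousand

In inverse form: demand P = 223.1 − 0.4Q, supply P = 72.5 + 10Q.
Competitive equilibrium: 223.1 − 0.4Q = 72.5 + 10Q → Q* = 14.4808, P* = 217.3077.
At the floor P = 220.5, quantity demanded = (223.1 − 220.5)/0.4 = 6.5.
Sellers' marginal cost at Q' = 6.5: 72.5 + 10·6.5 = 137.5.
ΔQ = 14.4808 − 6.5 = 7.9808; wedge = 220.5 − 137.5 = 83.
DWL = ½ × 7.9808 × 83 = €331.20 thousand.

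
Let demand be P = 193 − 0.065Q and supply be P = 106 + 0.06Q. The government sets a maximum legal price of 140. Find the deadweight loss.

Competitive equilibrium: 193 − 0.065Q = 106 + 0.06Q → Q* = 696, P* = 147.76.
At the ceiling P = 140, quantity supplied = (140 − 106)/0.06 = 566.66667.
Willingness to pay at Q' = 566.66667: 193 − 0.065·566.66667 = 156.16667.
ΔQ = 696 − 566.66667 = 129.33333; wedge = 156.16667 − 140 = 16.16667.
DWL = ½ × 129.33333 × 16.16667 = 1045.44.

1045.44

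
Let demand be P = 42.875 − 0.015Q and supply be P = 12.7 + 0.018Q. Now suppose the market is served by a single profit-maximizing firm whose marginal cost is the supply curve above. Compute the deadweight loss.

Competitive equilibrium: 42.875 − 0.015Q = 12.7 + 0.018Q → Q* = 914.3939, P* = 29.1591.
Marginal revenue: MR = 42.875 − 0.03Q. Set MR = MC: 42.875 − 0.03Q = 12.7 + 0.018Q → Q_m = 628.6458.
Price P_m = 42.875 − 0.015·628.6458 = 33.4453; MC(Q_m) = 12.7 + 0.018·628.6458 = 24.0156.
Competitive Q* = 914.3939, so ΔQ = 285.7481; wedge = 33.4453 − 24.0156 = 9.4297.
Deadweight loss = ½ × 285.7481 × 9.4297 = 1347.26.

1347.26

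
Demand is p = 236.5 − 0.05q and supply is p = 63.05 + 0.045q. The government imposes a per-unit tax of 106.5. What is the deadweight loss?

Competitive equilibrium: 236.5 − 0.05q = 63.05 + 0.045q → q* = 1825.78947, p* = 145.21053.
With the tax, the buyer price exceeds the seller price by 106.5: (236.5 − 0.05q) − (63.05 + 0.045q) = 106.5 → q' = 704.73684.
Δq = 1825.78947 − 704.73684 = 1121.05263; the wedge equals the tax, 106.5.
Welfare loss = ½ × 1121.05263 × 106.5 = 59696.05.

59696.05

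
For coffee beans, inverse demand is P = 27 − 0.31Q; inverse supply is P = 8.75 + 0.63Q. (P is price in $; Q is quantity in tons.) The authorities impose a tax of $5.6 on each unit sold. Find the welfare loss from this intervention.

$16.68

Competitive equilibrium: 27 − 0.31Q = 8.75 + 0.63Q → Q* = 19.4149, P* = 20.9814.
With the tax, the buyer price exceeds the seller price by 5.6: (27 − 0.31Q) − (8.75 + 0.63Q) = 5.6 → Q' = 13.4574.
ΔQ = 19.4149 − 13.4574 = 5.9575; the wedge equals the tax, 5.6.
Welfare loss = ½ × 5.9575 × 5.6 = $16.68.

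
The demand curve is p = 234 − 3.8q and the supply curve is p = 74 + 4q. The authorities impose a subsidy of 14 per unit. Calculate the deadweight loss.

Competitive equilibrium: 234 − 3.8q = 74 + 4q → q* = 20.5128, p* = 156.0513.
The subsidy lowers effective supply by 14: p = 60 + 4q.
New quantity: 234 − 3.8q = 60 + 4q → q' = 22.3077.
Overproduction Δq = 22.3077 − 20.5128 = 1.7949; wedge = subsidy = 14.
DWL = ½ × 1.7949 × 14 = 12.56.

12.56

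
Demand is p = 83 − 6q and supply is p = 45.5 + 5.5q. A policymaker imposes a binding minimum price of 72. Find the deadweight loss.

Competitive equilibrium: 83 − 6q = 45.5 + 5.5q → q* = 3.2609, p* = 63.4348.
At the floor p = 72, quantity demanded = (83 − 72)/6 = 1.8333.
Sellers' marginal cost at q' = 1.8333: 45.5 + 5.5·1.8333 = 55.5832.
Δq = 3.2609 − 1.8333 = 1.4276; wedge = 72 − 55.5832 = 16.4168.
DWL = ½ × 1.4276 × 16.4168 = 11.72.

11.72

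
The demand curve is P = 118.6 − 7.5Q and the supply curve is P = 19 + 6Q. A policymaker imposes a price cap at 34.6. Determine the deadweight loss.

Competitive equilibrium: 118.6 − 7.5Q = 19 + 6Q → Q* = 7.3778, P* = 63.2667.
At the ceiling P = 34.6, quantity supplied = (34.6 − 19)/6 = 2.6.
Willingness to pay at Q' = 2.6: 118.6 − 7.5·2.6 = 99.1.
ΔQ = 7.3778 − 2.6 = 4.7778; wedge = 99.1 − 34.6 = 64.5.
Welfare loss = ½ × 4.7778 × 64.5 = 154.08.

154.08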